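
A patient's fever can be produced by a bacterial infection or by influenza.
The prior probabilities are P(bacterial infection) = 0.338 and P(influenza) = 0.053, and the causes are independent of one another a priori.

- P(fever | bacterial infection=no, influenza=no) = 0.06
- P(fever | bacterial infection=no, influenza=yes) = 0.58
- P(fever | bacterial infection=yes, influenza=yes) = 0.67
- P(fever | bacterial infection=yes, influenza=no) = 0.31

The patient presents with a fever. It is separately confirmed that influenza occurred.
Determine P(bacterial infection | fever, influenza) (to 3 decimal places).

For the numerator, keep only bacterial infection=true terms: 0.67·0.338 = 0.226460
The normalizing constant is 0.58·0.662 + 0.67·0.338 = 0.610420
P(bacterial infection | fever, influenza) = 0.226460/0.610420 ≈ 0.371

P(bacterial infection | fever, influenza) ≈ 0.371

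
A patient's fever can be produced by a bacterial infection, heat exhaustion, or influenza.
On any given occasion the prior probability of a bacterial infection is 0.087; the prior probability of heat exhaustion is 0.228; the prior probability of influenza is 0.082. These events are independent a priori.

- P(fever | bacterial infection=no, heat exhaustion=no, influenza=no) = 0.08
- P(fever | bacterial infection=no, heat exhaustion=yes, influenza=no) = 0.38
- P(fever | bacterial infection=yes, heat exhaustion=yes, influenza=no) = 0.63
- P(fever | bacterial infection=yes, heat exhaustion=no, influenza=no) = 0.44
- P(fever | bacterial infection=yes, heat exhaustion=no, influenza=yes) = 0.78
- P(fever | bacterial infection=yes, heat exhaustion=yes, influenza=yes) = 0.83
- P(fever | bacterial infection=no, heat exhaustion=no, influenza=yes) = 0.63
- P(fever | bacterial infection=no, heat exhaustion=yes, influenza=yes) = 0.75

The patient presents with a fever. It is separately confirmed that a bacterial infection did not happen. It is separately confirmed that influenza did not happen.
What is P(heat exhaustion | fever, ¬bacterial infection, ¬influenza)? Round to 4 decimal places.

Enumerate both values of heat exhaustion and weight by the priors:
  P(fever | ¬bacterial infection, ¬influenza) = 0.08·0.772 + 0.38·0.228
        = 0.061760 + 0.086640 = 0.148400
Configurations with heat exhaustion contribute 0.086640, so
  P(heat exhaustion | fever, ¬bacterial infection, ¬influenza) = 0.086640 / 0.148400 ≈ 0.5838

P(heat exhaustion | fever, ¬bacterial infection, ¬influenza) ≈ 0.5838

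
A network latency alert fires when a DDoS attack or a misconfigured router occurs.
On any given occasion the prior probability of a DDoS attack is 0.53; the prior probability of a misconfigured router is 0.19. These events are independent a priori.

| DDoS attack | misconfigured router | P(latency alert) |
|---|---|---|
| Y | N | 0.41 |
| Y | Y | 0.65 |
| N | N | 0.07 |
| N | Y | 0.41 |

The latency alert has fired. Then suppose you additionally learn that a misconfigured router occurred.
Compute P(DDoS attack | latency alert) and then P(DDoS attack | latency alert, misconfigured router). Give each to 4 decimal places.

Weight on DDoS attack=true, given the evidence: 0.176013 + 0.065455 = 0.241468
Normalizer over all consistent configurations: 0.07*0.47*0.81 + 0.41*0.47*0.19 + 0.41*0.53*0.81 + 0.65*0.53*0.19 = 0.304730
Posterior = 0.241468 / 0.304730 ≈ 0.7924

Now condition on the additional information:
By total probability over both values of DDoS attack:
  P(latency alert | misconfigured router) = 0.41*0.47 + 0.65*0.53
        = 0.192700 + 0.344500 = 0.537200
Keeping only the DDoS attack-present terms gives 0.344500, so
  P(DDoS attack | latency alert, misconfigured router) = 0.344500 / 0.537200 ≈ 0.6413
— misconfigured router explains away the evidence for DDoS attack.

P(DDoS attack | latency alert) ≈ 0.7924; P(DDoS attack | latency alert, misconfigured router) ≈ 0.6413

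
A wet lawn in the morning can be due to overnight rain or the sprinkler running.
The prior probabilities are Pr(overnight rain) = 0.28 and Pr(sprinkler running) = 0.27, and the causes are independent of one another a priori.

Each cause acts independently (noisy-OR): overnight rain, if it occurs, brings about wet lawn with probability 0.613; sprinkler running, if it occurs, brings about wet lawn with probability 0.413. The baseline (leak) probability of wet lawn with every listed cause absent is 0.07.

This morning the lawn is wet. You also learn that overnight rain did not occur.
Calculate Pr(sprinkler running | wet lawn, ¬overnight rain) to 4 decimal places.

Pr(sprinkler running | wet lawn, ¬overnight rain) ≈ 0.7058

Under noisy-OR, P(wet lawn | causes) = 1 − (1−0.07)·∏(1−qᵢ) over the active causes.
By total probability over both values of sprinkler running:
  P(wet lawn | ¬overnight rain) = 0.07·0.73 + 0.45409·0.27
        = 0.051100 + 0.122604 = 0.173704
The terms with sprinkler running present sum to 0.122604, so
  P(sprinkler running | wet lawn, ¬overnight rain) = 0.122604 / 0.173704 ≈ 0.7058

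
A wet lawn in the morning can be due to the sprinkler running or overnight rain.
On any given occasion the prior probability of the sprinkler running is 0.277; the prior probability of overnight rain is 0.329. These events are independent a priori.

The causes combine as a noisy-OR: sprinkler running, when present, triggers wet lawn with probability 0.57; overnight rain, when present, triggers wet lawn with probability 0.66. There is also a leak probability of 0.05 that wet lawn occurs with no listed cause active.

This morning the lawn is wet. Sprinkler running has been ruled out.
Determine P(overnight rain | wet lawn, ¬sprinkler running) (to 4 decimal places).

Under noisy-OR, P(wet lawn | causes) = 1 − (1−0.05)·∏(1−qᵢ) over the active causes.
Numerator (weight on configurations with overnight rain): 0.677·0.329 = 0.222733
Denominator P(wet lawn | ¬sprinkler running): 0.05·0.671 + 0.677·0.329 = 0.256283
P(overnight rain | wet lawn, ¬sprinkler running) = 0.222733/0.256283 ≈ 0.8691

P(overnight rain | wet lawn, ¬sprinkler running) ≈ 0.8691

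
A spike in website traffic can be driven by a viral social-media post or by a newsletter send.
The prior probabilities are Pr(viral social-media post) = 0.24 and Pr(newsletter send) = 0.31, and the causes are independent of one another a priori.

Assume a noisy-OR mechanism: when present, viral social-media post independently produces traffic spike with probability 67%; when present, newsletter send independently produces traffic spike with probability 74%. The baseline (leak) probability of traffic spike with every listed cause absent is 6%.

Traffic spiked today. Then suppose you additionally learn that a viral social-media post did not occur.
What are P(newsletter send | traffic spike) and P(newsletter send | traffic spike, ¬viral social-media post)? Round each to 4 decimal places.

P(newsletter send | traffic spike) ≈ 0.6284; P(newsletter send | traffic spike, ¬viral social-media post) ≈ 0.8498

Under noisy-OR, P(traffic spike | causes) = 1 − (1−0.06)·∏(1−qᵢ) over the active causes.
Weight on newsletter send=true, given the evidence: 0.178019 + 0.068399 = 0.246418
The normalizing constant is 0.06*0.76*0.69 + 0.7556*0.76*0.31 + 0.6898*0.24*0.69 + 0.919348*0.24*0.31 = 0.392113
P(newsletter send | traffic spike) = 0.246418/0.392113 ≈ 0.6284

With the extra evidence:
P(traffic spike | ¬viral social-media post) = 0.06*0.69 + 0.7556*0.31 = 0.041400 + 0.234236 = 0.275636
The newsletter send-present share is 0.7556*0.31 = 0.234236.
P(newsletter send | traffic spike, ¬viral social-media post) = 0.234236 / 0.275636 ≈ 0.8498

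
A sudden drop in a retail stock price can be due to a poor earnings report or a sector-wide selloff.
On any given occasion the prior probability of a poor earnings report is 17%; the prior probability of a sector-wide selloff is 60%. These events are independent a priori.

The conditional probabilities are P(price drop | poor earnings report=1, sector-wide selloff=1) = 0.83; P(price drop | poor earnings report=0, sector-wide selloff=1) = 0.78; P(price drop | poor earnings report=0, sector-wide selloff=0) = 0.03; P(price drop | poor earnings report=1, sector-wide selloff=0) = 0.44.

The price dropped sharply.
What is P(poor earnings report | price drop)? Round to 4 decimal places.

P(price drop) = 0.03·0.83·0.4 + 0.78·0.83·0.6 + 0.44·0.17·0.4 + 0.83·0.17·0.6 = 0.009960 + 0.388440 + 0.029920 + 0.084660 = 0.512980
Of this, 0.114580 comes from 0.029920 + 0.084660 (the poor earnings report=true cases).
So P(poor earnings report | price drop) = 0.114580/0.512980 ≈ 0.2234.

P(poor earnings report | price drop) ≈ 0.2234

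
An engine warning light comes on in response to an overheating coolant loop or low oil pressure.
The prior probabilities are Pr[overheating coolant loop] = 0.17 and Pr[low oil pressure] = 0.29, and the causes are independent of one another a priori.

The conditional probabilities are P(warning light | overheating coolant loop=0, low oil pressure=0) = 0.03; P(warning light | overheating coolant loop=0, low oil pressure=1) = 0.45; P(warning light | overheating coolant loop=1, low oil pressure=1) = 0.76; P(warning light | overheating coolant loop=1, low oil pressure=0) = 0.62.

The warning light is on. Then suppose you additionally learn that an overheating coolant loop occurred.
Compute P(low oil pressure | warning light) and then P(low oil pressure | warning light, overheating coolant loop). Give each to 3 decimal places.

P(low oil pressure | warning light) ≈ 0.612; P(low oil pressure | warning light, overheating coolant loop) ≈ 0.334

Weight on low oil pressure=true, given the evidence: 0.108315 + 0.037468 = 0.145783
Normalizer over all consistent configurations: 0.03*0.83*0.71 + 0.45*0.83*0.29 + 0.62*0.17*0.71 + 0.76*0.17*0.29 = 0.238296
Posterior = 0.145783 / 0.238296 ≈ 0.612

Now condition on the additional information:
Sum P(warning light|·) weighted by the priors over both values of low oil pressure:
  P(warning light | overheating coolant loop) = 0.62·0.71 + 0.76·0.29
        = 0.440200 + 0.220400 = 0.660600
Configurations with low oil pressure contribute 0.220400, so
  P(low oil pressure | warning light, overheating coolant loop) = 0.220400 / 0.660600 ≈ 0.334
Conditioning on overheating coolant loop lowers the posterior on low oil pressure: the classic explaining-away effect in a common-effect structure.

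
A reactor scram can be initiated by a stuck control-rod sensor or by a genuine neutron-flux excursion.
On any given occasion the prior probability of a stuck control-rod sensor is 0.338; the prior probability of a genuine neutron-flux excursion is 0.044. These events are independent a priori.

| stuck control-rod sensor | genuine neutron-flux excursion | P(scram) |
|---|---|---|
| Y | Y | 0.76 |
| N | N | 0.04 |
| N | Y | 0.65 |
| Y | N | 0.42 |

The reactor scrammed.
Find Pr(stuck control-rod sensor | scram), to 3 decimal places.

Pr(stuck control-rod sensor | scram) ≈ 0.769

Numerator (weight on configurations with stuck control-rod sensor): 0.135714 + 0.011303 = 0.147017
The normalizing constant is 0.04·0.662·0.956 + 0.65·0.662·0.044 + 0.42·0.338·0.956 + 0.76·0.338·0.044 = 0.191265
Posterior = 0.147017 / 0.191265 ≈ 0.769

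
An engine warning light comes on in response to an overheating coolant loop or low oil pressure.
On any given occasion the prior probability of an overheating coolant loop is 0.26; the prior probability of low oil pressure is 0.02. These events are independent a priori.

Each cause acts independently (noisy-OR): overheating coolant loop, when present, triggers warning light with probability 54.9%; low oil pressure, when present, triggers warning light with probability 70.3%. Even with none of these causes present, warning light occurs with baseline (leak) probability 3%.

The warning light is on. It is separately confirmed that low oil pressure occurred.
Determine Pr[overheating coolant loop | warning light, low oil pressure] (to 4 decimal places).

Under noisy-OR, P(warning light | causes) = 1 − (1−0.03)·∏(1−qᵢ) over the active causes.
Numerator (weight on configurations with overheating coolant loop): 0.870071*0.26 = 0.226218
Normalizer over all consistent configurations: 0.71191*0.74 + 0.870071*0.26 = 0.753031
P(overheating coolant loop | warning light, low oil pressure) = 0.226218/0.753031 ≈ 0.3004

Pr[overheating coolant loop | warning light, low oil pressure] ≈ 0.3004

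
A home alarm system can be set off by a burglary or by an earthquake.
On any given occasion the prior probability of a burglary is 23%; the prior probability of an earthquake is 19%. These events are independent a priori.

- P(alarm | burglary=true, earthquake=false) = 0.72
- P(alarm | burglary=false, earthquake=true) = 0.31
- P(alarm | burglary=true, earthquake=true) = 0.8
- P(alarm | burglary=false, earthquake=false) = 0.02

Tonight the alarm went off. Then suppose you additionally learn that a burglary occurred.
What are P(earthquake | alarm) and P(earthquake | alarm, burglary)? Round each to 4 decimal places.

Enumerate the 4 (burglary, earthquake) configurations and weight by the priors:
  P(alarm) = 0.02×0.77×0.81 + 0.31×0.77×0.19 + 0.72×0.23×0.81 + 0.8×0.23×0.19
        = 0.012474 + 0.045353 + 0.134136 + 0.034960 = 0.226923
Keeping only the earthquake-present terms gives 0.080313, so
  P(earthquake | alarm) = 0.080313 / 0.226923 ≈ 0.3539

With the extra evidence:
Sum P(alarm|·) weighted by the priors over both values of earthquake:
  P(alarm | burglary) = 0.72·0.81 + 0.8·0.19
        = 0.583200 + 0.152000 = 0.735200
Keeping only the earthquake-present terms gives 0.152000, so
  P(earthquake | alarm, burglary) = 0.152000 / 0.735200 ≈ 0.2067

P(earthquake | alarm) ≈ 0.3539; P(earthquake | alarm, burglary) ≈ 0.2067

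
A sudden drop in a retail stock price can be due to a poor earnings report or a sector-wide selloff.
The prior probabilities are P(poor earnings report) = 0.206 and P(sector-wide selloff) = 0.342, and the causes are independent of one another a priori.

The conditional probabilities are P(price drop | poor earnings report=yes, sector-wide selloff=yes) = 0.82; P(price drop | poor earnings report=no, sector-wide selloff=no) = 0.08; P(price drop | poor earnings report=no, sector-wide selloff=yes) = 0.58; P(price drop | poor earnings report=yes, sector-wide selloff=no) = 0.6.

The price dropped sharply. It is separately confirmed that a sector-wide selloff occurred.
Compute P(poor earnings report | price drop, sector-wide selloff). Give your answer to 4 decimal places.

P(poor earnings report | price drop, sector-wide selloff) ≈ 0.2684

Sum P(price drop|·) weighted by the priors over both values of poor earnings report:
  P(price drop | sector-wide selloff) = 0.58*0.794 + 0.82*0.206
        = 0.460520 + 0.168920 = 0.629440
The terms with poor earnings report present sum to 0.168920, so
  P(poor earnings report | price drop, sector-wide selloff) = 0.168920 / 0.629440 ≈ 0.2684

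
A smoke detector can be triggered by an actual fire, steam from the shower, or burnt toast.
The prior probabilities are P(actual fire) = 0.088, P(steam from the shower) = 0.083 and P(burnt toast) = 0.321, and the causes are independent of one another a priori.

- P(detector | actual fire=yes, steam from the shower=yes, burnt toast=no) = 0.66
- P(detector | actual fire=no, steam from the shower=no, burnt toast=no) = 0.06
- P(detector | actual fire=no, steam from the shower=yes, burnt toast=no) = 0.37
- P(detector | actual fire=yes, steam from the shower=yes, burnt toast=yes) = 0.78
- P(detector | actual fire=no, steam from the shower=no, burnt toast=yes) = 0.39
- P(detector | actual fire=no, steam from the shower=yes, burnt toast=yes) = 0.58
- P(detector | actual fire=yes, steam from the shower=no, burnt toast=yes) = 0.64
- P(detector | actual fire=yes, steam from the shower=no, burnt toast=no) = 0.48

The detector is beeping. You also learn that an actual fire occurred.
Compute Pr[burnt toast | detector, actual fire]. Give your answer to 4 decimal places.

P(detector | actual fire) = 0.48·0.917·0.679 + 0.64·0.917·0.321 + 0.66·0.083·0.679 + 0.78·0.083·0.321 = 0.298869 + 0.188388 + 0.037196 + 0.020782 = 0.545235
Restricting to configurations with burnt toast present: 0.188388 + 0.020782 = 0.209170.
So P(burnt toast | detector, actual fire) = 0.209170/0.545235 ≈ 0.3836.

Pr[burnt toast | detector, actual fire] ≈ 0.3836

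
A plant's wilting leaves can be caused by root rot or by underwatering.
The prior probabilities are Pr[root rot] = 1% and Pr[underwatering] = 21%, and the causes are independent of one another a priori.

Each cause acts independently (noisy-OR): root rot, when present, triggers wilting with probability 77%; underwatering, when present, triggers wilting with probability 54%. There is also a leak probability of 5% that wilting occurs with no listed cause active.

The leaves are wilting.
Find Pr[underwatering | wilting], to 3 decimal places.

Pr[underwatering | wilting] ≈ 0.724

Under noisy-OR, P(wilting | causes) = 1 − (1−0.05)·∏(1−qᵢ) over the active causes.
For the numerator, keep only underwatering=true terms: 0.117048 + 0.001889 = 0.118937
The normalizing constant is 0.05·0.99·0.79 + 0.563·0.99·0.21 + 0.7815·0.01·0.79 + 0.89949·0.01·0.21 = 0.164216
P(underwatering | wilting) = 0.118937/0.164216 ≈ 0.724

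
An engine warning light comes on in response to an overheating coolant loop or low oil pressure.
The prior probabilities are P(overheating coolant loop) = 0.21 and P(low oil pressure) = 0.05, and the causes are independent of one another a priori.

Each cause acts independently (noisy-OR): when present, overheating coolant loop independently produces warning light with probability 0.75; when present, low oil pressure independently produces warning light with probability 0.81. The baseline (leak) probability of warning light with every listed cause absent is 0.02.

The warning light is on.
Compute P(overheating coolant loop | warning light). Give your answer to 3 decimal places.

Under noisy-OR, P(warning light | causes) = 1 − (1−0.02)·∏(1−qᵢ) over the active causes.
For the numerator, keep only overheating coolant loop=true terms: 0.150622 + 0.010011 = 0.160633
Normalizer over all consistent configurations: 0.02·0.79·0.95 + 0.8138·0.79·0.05 + 0.755·0.21·0.95 + 0.95345·0.21·0.05 = 0.207788
Posterior = 0.160633 / 0.207788 ≈ 0.773

P(overheating coolant loop | warning light) ≈ 0.773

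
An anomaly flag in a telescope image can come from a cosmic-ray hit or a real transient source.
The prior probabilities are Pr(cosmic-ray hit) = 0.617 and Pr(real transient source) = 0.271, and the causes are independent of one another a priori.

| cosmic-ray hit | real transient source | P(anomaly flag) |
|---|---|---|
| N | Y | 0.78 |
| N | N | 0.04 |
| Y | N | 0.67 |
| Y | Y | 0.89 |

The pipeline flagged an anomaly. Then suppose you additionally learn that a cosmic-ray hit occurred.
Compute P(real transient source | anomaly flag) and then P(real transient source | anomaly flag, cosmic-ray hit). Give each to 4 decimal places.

P(anomaly flag) = 0.04·0.383·0.729 + 0.78·0.383·0.271 + 0.67·0.617·0.729 + 0.89·0.617·0.271 = 0.011168 + 0.080959 + 0.301361 + 0.148814 = 0.542302
Restricting to configurations with real transient source present: 0.080959 + 0.148814 = 0.229773.
So P(real transient source | anomaly flag) = 0.229773/0.542302 ≈ 0.4237.

Now condition on the additional information:
P(anomaly flag | cosmic-ray hit) = 0.67·0.729 + 0.89·0.271 = 0.488430 + 0.241190 = 0.729620
Of this, 0.241190 comes from 0.89·0.271 (the real transient source=true cases).
P(real transient source | anomaly flag, cosmic-ray hit) = 0.241190 / 0.729620 ≈ 0.3306

P(real transient source | anomaly flag) ≈ 0.4237; P(real transient source | anomaly flag, cosmic-ray hit) ≈ 0.3306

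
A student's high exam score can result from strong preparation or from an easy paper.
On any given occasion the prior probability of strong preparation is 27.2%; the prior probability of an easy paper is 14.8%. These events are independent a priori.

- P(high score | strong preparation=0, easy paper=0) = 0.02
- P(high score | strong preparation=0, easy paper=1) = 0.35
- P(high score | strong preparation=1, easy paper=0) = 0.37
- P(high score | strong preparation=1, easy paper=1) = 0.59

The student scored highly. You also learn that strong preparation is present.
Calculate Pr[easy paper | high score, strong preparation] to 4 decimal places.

Pr[easy paper | high score, strong preparation] ≈ 0.2169

Enumerate both values of easy paper and weight by the priors:
  P(high score | strong preparation) = 0.37*0.852 + 0.59*0.148
        = 0.315240 + 0.087320 = 0.402560
Keeping only the easy paper-present terms gives 0.087320, so
  P(easy paper | high score, strong preparation) = 0.087320 / 0.402560 ≈ 0.2169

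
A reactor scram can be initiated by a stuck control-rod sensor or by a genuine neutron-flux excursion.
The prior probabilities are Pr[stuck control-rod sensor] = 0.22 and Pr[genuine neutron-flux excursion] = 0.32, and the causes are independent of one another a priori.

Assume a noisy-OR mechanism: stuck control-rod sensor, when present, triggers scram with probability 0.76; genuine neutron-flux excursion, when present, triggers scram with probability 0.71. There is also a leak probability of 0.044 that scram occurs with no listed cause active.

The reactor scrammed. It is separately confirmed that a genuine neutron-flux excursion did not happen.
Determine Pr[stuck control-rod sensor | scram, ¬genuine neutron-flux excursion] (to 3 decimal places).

Under noisy-OR, P(scram | causes) = 1 − (1−0.044)·∏(1−qᵢ) over the active causes.
For the numerator, keep only stuck control-rod sensor=true terms: 0.77056*0.22 = 0.169523
Denominator P(scram | ¬genuine neutron-flux excursion): 0.044*0.78 + 0.77056*0.22 = 0.203843
Posterior = 0.169523 / 0.203843 ≈ 0.832

Pr[stuck control-rod sensor | scram, ¬genuine neutron-flux excursion] ≈ 0.832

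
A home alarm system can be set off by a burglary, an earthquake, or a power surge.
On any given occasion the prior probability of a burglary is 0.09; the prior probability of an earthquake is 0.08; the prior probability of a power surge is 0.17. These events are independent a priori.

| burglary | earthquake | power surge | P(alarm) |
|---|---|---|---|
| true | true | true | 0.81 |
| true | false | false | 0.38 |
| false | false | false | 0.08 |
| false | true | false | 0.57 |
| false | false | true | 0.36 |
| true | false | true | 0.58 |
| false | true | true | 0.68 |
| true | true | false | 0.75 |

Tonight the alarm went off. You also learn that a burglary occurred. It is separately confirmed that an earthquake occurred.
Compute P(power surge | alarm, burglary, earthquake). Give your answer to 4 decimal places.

P(alarm | burglary, earthquake) = 0.75*0.83 + 0.81*0.17 = 0.622500 + 0.137700 = 0.760200
The power surge-present share is 0.81*0.17 = 0.137700.
Hence the posterior is 0.137700/0.760200 ≈ 0.1811.

P(power surge | alarm, burglary, earthquake) ≈ 0.1811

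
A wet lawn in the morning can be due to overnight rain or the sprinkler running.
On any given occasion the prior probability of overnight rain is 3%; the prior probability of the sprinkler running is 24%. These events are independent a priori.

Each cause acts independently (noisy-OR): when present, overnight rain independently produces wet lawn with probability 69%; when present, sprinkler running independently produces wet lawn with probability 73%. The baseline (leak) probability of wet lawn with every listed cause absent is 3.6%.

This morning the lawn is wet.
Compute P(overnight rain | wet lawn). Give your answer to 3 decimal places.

P(overnight rain | wet lawn) ≈ 0.102

Under noisy-OR, P(wet lawn | causes) = 1 − (1−0.036)·∏(1−qᵢ) over the active causes.
P(wet lawn) = 0.036*0.97*0.76 + 0.73972*0.97*0.24 + 0.70116*0.03*0.76 + 0.919313*0.03*0.24 = 0.026539 + 0.172207 + 0.015986 + 0.006619 = 0.221351
Of this, 0.022605 comes from 0.015986 + 0.006619 (the overnight rain=true cases).
Hence the posterior is 0.022605/0.221351 ≈ 0.102.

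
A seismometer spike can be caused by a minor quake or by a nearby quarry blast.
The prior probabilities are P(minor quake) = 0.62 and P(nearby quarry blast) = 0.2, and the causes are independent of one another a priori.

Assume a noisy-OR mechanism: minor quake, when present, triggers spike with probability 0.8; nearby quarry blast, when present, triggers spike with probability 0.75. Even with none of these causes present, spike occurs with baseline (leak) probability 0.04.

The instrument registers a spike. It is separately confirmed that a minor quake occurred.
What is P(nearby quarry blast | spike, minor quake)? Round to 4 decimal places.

P(nearby quarry blast | spike, minor quake) ≈ 0.2275

Under noisy-OR, P(spike | causes) = 1 − (1−0.04)·∏(1−qᵢ) over the active causes.
Numerator (weight on configurations with nearby quarry blast): 0.952*0.2 = 0.190400
Normalizer over all consistent configurations: 0.808*0.8 + 0.952*0.2 = 0.836800
P(nearby quarry blast | spike, minor quake) = 0.190400/0.836800 ≈ 0.2275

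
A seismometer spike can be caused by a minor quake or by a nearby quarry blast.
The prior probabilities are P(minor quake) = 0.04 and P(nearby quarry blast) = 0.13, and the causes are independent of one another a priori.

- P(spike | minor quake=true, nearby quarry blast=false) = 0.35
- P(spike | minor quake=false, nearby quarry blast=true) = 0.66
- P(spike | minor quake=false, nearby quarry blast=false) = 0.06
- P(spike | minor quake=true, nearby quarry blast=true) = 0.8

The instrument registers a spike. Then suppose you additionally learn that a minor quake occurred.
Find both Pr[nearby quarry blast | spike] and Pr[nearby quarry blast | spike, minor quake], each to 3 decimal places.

Weight on nearby quarry blast=true, given the evidence: 0.082368 + 0.004160 = 0.086528
Denominator P(spike): 0.06×0.96×0.87 + 0.66×0.96×0.13 + 0.35×0.04×0.87 + 0.8×0.04×0.13 = 0.148820
Posterior = 0.086528 / 0.148820 ≈ 0.581

Now condition on the additional information:
P(spike | minor quake) = 0.35·0.87 + 0.8·0.13 = 0.304500 + 0.104000 = 0.408500
The nearby quarry blast-present share is 0.8·0.13 = 0.104000.
P(nearby quarry blast | spike, minor quake) = 0.104000 / 0.408500 ≈ 0.255
The drop from 0.581 to 0.255 is the explaining-away (discounting) effect.

Pr[nearby quarry blast | spike] ≈ 0.581; Pr[nearby quarry blast | spike, minor quake] ≈ 0.255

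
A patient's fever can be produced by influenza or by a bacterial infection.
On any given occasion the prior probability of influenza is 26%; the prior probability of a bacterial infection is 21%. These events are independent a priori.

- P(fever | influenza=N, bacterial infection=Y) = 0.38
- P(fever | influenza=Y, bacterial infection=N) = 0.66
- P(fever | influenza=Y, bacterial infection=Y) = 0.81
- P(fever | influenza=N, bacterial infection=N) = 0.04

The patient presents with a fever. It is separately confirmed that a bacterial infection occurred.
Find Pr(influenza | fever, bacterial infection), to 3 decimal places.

P(fever | bacterial infection) = 0.38*0.74 + 0.81*0.26 = 0.281200 + 0.210600 = 0.491800
Of this, 0.210600 comes from 0.81*0.26 (the influenza=true cases).
P(influenza | fever, bacterial infection) = 0.210600 / 0.491800 ≈ 0.428

Pr(influenza | fever, bacterial infection) ≈ 0.428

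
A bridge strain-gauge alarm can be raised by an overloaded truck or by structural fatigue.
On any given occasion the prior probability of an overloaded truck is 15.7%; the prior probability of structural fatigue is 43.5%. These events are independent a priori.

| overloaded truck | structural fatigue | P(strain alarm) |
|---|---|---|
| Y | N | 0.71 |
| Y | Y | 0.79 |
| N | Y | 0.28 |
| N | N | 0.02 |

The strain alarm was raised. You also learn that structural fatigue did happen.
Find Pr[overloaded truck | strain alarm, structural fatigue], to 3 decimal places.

Sum P(strain alarm|·) weighted by the priors over both values of overloaded truck:
  P(strain alarm | structural fatigue) = 0.28×0.843 + 0.79×0.157
        = 0.236040 + 0.124030 = 0.360070
Configurations with overloaded truck contribute 0.124030, so
  P(overloaded truck | strain alarm, structural fatigue) = 0.124030 / 0.360070 ≈ 0.344

Pr[overloaded truck | strain alarm, structural fatigue] ≈ 0.344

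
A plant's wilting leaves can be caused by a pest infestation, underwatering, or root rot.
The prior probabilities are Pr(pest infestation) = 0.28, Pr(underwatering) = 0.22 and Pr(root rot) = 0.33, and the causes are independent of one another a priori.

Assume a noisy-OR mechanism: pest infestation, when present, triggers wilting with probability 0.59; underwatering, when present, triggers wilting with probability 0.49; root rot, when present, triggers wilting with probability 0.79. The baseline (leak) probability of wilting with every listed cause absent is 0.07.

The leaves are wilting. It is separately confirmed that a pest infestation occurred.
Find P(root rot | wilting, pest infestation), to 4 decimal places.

P(root rot | wilting, pest infestation) ≈ 0.4094

Under noisy-OR, P(wilting | causes) = 1 − (1−0.07)·∏(1−qᵢ) over the active causes.
Weight on root rot=true, given the evidence: 0.236789 + 0.069635 = 0.306424
The normalizing constant is 0.6187×0.78×0.67 + 0.919927×0.78×0.33 + 0.805537×0.22×0.67 + 0.959163×0.22×0.33 = 0.748493
Posterior = 0.306424 / 0.748493 ≈ 0.4094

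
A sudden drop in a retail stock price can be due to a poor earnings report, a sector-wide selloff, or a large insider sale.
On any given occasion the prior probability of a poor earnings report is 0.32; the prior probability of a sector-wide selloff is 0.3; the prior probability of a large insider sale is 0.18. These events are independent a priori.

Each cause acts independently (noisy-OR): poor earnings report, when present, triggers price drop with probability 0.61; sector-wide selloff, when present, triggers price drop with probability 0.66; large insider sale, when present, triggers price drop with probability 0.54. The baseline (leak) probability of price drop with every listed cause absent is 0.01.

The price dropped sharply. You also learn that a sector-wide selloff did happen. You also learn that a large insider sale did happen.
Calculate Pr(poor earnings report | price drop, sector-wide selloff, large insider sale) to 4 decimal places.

Pr(poor earnings report | price drop, sector-wide selloff, large insider sale) ≈ 0.3435

Under noisy-OR, P(price drop | causes) = 1 − (1−0.01)·∏(1−qᵢ) over the active causes.
Weight on poor earnings report=true, given the evidence: 0.939614*0.32 = 0.300676
Denominator P(price drop | sector-wide selloff, large insider sale): 0.845164*0.68 + 0.939614*0.32 = 0.875388
Posterior = 0.300676 / 0.875388 ≈ 0.3435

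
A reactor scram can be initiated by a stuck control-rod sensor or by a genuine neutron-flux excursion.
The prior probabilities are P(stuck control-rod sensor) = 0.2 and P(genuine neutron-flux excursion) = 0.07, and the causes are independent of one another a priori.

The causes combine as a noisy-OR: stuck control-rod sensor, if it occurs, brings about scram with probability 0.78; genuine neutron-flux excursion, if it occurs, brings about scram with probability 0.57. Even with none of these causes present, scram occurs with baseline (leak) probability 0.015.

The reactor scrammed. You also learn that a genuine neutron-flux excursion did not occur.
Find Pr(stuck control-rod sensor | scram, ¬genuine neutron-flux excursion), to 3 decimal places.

Under noisy-OR, P(scram | causes) = 1 − (1−0.015)·∏(1−qᵢ) over the active causes.
P(scram | ¬genuine neutron-flux excursion) = 0.015·0.8 + 0.7833·0.2 = 0.012000 + 0.156660 = 0.168660
The stuck control-rod sensor-present share is 0.7833·0.2 = 0.156660.
Hence the posterior is 0.156660/0.168660 ≈ 0.929.

Pr(stuck control-rod sensor | scram, ¬genuine neutron-flux excursion) ≈ 0.929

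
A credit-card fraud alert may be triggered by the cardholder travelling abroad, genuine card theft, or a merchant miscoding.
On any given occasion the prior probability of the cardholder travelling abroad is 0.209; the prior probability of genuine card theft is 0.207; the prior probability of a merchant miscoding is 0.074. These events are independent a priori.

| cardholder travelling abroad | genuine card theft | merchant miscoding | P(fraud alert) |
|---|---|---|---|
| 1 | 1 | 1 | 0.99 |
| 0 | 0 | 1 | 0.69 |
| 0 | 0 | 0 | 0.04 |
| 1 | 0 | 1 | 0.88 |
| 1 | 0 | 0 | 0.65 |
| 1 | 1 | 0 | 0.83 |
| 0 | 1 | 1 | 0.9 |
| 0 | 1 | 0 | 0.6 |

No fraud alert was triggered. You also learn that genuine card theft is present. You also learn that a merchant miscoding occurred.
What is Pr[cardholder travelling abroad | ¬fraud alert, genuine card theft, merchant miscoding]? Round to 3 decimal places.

Pr[cardholder travelling abroad | ¬fraud alert, genuine card theft, merchant miscoding] ≈ 0.026

For the numerator, keep only cardholder travelling abroad=true terms: 0.01·0.209 = 0.002090
Denominator P(¬fraud alert | genuine card theft, merchant miscoding): 0.1·0.791 + 0.01·0.209 = 0.081190
P(cardholder travelling abroad | ¬fraud alert, genuine card theft, merchant miscoding) = 0.002090/0.081190 ≈ 0.026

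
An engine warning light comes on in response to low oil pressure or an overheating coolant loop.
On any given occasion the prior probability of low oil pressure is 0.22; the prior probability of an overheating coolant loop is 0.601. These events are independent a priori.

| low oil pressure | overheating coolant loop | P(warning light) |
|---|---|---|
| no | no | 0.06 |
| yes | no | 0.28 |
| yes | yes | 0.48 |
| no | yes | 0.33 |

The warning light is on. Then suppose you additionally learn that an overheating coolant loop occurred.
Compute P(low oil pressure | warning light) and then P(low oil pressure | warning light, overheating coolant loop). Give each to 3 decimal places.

For the numerator, keep only low oil pressure=true terms: 0.024578 + 0.063466 = 0.088044
Denominator P(warning light): 0.06·0.78·0.399 + 0.33·0.78·0.601 + 0.28·0.22·0.399 + 0.48·0.22·0.601 = 0.261414
P(low oil pressure | warning light) = 0.088044/0.261414 ≈ 0.337

With the extra evidence:
By total probability over both values of low oil pressure:
  P(warning light | overheating coolant loop) = 0.33·0.78 + 0.48·0.22
        = 0.257400 + 0.105600 = 0.363000
Keeping only the low oil pressure-present terms gives 0.105600, so
  P(low oil pressure | warning light, overheating coolant loop) = 0.105600 / 0.363000 ≈ 0.291
The drop from 0.337 to 0.291 is the explaining-away (discounting) effect.

P(low oil pressure | warning light) ≈ 0.337; P(low oil pressure | warning light, overheating coolant loop) ≈ 0.291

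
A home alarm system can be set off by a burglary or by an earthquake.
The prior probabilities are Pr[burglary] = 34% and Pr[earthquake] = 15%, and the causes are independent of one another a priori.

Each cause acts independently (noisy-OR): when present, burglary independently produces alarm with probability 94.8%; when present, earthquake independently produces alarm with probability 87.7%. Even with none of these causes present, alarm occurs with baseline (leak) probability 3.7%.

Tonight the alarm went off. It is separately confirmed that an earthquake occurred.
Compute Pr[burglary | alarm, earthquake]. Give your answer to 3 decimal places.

Under noisy-OR, P(alarm | causes) = 1 − (1−0.037)·∏(1−qᵢ) over the active causes.
Weight on burglary=true, given the evidence: 0.993841*0.34 = 0.337906
The normalizing constant is 0.881551*0.66 + 0.993841*0.34 = 0.919730
Posterior = 0.337906 / 0.919730 ≈ 0.367

Pr[burglary | alarm, earthquake] ≈ 0.367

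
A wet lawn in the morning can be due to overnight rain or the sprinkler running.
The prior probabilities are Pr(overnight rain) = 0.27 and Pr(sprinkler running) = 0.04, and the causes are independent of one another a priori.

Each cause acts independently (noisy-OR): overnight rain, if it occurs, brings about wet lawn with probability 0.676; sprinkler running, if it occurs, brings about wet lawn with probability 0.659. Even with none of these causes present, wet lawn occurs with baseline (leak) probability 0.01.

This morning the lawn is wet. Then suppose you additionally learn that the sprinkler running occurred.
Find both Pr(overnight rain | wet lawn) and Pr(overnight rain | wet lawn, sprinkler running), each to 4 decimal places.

Under noisy-OR, P(wet lawn | causes) = 1 − (1−0.01)·∏(1−qᵢ) over the active causes.
Sum P(wet lawn|·) weighted by the priors over the 4 (overnight rain, sprinkler running) configurations:
  P(wet lawn) = 0.01·0.73·0.96 + 0.66241·0.73·0.04 + 0.67924·0.27·0.96 + 0.890621·0.27·0.04
        = 0.007008 + 0.019342 + 0.176059 + 0.009619 = 0.212028
The terms with overnight rain present sum to 0.185678, so
  P(overnight rain | wet lawn) = 0.185678 / 0.212028 ≈ 0.8757

Now also conditioning on sprinkler running=true:
Numerator (weight on configurations with overnight rain): 0.890621*0.27 = 0.240468
The normalizing constant is 0.66241*0.73 + 0.890621*0.27 = 0.724027
Posterior = 0.240468 / 0.724027 ≈ 0.3321

Pr(overnight rain | wet lawn) ≈ 0.8757; Pr(overnight rain | wet lawn, sprinkler running) ≈ 0.3321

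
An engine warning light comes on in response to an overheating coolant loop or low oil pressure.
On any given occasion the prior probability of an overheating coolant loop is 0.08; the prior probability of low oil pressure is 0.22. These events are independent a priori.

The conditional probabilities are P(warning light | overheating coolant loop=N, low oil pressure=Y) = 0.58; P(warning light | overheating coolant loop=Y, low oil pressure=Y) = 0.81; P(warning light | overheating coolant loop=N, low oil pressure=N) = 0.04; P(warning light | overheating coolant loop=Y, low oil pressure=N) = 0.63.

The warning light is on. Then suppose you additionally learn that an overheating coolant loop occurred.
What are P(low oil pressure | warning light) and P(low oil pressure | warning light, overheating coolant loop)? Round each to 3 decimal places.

P(low oil pressure | warning light) ≈ 0.659; P(low oil pressure | warning light, overheating coolant loop) ≈ 0.266

P(warning light) = 0.04×0.92×0.78 + 0.58×0.92×0.22 + 0.63×0.08×0.78 + 0.81×0.08×0.22 = 0.028704 + 0.117392 + 0.039312 + 0.014256 = 0.199664
The low oil pressure-present share is 0.117392 + 0.014256 = 0.131648.
Hence the posterior is 0.131648/0.199664 ≈ 0.659.

Now condition on the additional information:
For the numerator, keep only low oil pressure=true terms: 0.81*0.22 = 0.178200
Denominator P(warning light | overheating coolant loop): 0.63*0.78 + 0.81*0.22 = 0.669600
Posterior = 0.178200 / 0.669600 ≈ 0.266
Conditioning on overheating coolant loop lowers the posterior on low oil pressure: the classic explaining-away effect in a common-effect structure.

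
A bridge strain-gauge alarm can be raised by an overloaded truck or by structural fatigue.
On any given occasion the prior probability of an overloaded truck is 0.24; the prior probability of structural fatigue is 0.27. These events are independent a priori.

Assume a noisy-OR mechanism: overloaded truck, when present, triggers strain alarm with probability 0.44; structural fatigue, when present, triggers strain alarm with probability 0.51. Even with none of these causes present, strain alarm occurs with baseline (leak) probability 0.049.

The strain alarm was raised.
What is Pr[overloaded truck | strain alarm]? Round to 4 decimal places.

Under noisy-OR, P(strain alarm | causes) = 1 − (1−0.049)·∏(1−qᵢ) over the active causes.
P(strain alarm) = 0.049·0.76·0.73 + 0.53401·0.76·0.27 + 0.46744·0.24·0.73 + 0.739046·0.24·0.27 = 0.027185 + 0.109579 + 0.081895 + 0.047890 = 0.266549
Restricting to configurations with overloaded truck present: 0.081895 + 0.047890 = 0.129785.
Hence the posterior is 0.129785/0.266549 ≈ 0.4869.

Pr[overloaded truck | strain alarm] ≈ 0.4869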